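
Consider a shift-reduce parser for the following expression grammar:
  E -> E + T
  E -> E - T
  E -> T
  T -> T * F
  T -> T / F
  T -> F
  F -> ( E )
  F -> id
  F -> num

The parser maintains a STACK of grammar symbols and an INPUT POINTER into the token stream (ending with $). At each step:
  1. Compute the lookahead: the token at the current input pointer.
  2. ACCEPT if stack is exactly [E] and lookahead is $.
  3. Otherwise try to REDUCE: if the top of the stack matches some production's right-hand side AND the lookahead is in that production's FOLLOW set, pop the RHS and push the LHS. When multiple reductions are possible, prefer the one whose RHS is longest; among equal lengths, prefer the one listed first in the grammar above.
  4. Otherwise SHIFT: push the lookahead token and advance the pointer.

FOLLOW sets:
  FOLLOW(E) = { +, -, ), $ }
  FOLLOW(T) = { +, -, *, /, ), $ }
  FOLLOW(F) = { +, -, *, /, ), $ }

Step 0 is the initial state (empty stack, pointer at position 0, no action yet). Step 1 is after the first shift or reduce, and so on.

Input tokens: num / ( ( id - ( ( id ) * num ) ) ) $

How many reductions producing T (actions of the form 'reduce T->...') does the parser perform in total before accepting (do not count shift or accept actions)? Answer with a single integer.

Step 1: shift num. Stack=[num] ptr=1 lookahead=/ remaining=[/ ( ( id - ( ( id ) * num ) ) ) $]
Step 2: reduce F->num. Stack=[F] ptr=1 lookahead=/ remaining=[/ ( ( id - ( ( id ) * num ) ) ) $]
Step 3: reduce T->F. Stack=[T] ptr=1 lookahead=/ remaining=[/ ( ( id - ( ( id ) * num ) ) ) $]
Step 4: shift /. Stack=[T /] ptr=2 lookahead=( remaining=[( ( id - ( ( id ) * num ) ) ) $]
Step 5: shift (. Stack=[T / (] ptr=3 lookahead=( remaining=[( id - ( ( id ) * num ) ) ) $]
Step 6: shift (. Stack=[T / ( (] ptr=4 lookahead=id remaining=[id - ( ( id ) * num ) ) ) $]
Step 7: shift id. Stack=[T / ( ( id] ptr=5 lookahead=- remaining=[- ( ( id ) * num ) ) ) $]
Step 8: reduce F->id. Stack=[T / ( ( F] ptr=5 lookahead=- remaining=[- ( ( id ) * num ) ) ) $]
Step 9: reduce T->F. Stack=[T / ( ( T] ptr=5 lookahead=- remaining=[- ( ( id ) * num ) ) ) $]
Step 10: reduce E->T. Stack=[T / ( ( E] ptr=5 lookahead=- remaining=[- ( ( id ) * num ) ) ) $]
Step 11: shift -. Stack=[T / ( ( E -] ptr=6 lookahead=( remaining=[( ( id ) * num ) ) ) $]
Step 12: shift (. Stack=[T / ( ( E - (] ptr=7 lookahead=( remaining=[( id ) * num ) ) ) $]
Step 13: shift (. Stack=[T / ( ( E - ( (] ptr=8 lookahead=id remaining=[id ) * num ) ) ) $]
Step 14: shift id. Stack=[T / ( ( E - ( ( id] ptr=9 lookahead=) remaining=[) * num ) ) ) $]
Step 15: reduce F->id. Stack=[T / ( ( E - ( ( F] ptr=9 lookahead=) remaining=[) * num ) ) ) $]
Step 16: reduce T->F. Stack=[T / ( ( E - ( ( T] ptr=9 lookahead=) remaining=[) * num ) ) ) $]
Step 17: reduce E->T. Stack=[T / ( ( E - ( ( E] ptr=9 lookahead=) remaining=[) * num ) ) ) $]
Step 18: shift ). Stack=[T / ( ( E - ( ( E )] ptr=10 lookahead=* remaining=[* num ) ) ) $]
Step 19: reduce F->( E ). Stack=[T / ( ( E - ( F] ptr=10 lookahead=* remaining=[* num ) ) ) $]
Step 20: reduce T->F. Stack=[T / ( ( E - ( T] ptr=10 lookahead=* remaining=[* num ) ) ) $]
Step 21: shift *. Stack=[T / ( ( E - ( T *] ptr=11 lookahead=num remaining=[num ) ) ) $]
Step 22: shift num. Stack=[T / ( ( E - ( T * num] ptr=12 lookahead=) remaining=[) ) ) $]
Step 23: reduce F->num. Stack=[T / ( ( E - ( T * F] ptr=12 lookahead=) remaining=[) ) ) $]
Step 24: reduce T->T * F. Stack=[T / ( ( E - ( T] ptr=12 lookahead=) remaining=[) ) ) $]
Step 25: reduce E->T. Stack=[T / ( ( E - ( E] ptr=12 lookahead=) remaining=[) ) ) $]
Step 26: shift ). Stack=[T / ( ( E - ( E )] ptr=13 lookahead=) remaining=[) ) $]
Step 27: reduce F->( E ). Stack=[T / ( ( E - F] ptr=13 lookahead=) remaining=[) ) $]
Step 28: reduce T->F. Stack=[T / ( ( E - T] ptr=13 lookahead=) remaining=[) ) $]
Step 29: reduce E->E - T. Stack=[T / ( ( E] ptr=13 lookahead=) remaining=[) ) $]
Step 30: shift ). Stack=[T / ( ( E )] ptr=14 lookahead=) remaining=[) $]
Step 31: reduce F->( E ). Stack=[T / ( F] ptr=14 lookahead=) remaining=[) $]
Step 32: reduce T->F. Stack=[T / ( T] ptr=14 lookahead=) remaining=[) $]
Step 33: reduce E->T. Stack=[T / ( E] ptr=14 lookahead=) remaining=[) $]
Step 34: shift ). Stack=[T / ( E )] ptr=15 lookahead=$ remaining=[$]
Step 35: reduce F->( E ). Stack=[T / F] ptr=15 lookahead=$ remaining=[$]
Step 36: reduce T->T / F. Stack=[T] ptr=15 lookahead=$ remaining=[$]
Step 37: reduce E->T. Stack=[E] ptr=15 lookahead=$ remaining=[$]
Step 38: accept. Stack=[E] ptr=15 lookahead=$ remaining=[$]

Answer: 8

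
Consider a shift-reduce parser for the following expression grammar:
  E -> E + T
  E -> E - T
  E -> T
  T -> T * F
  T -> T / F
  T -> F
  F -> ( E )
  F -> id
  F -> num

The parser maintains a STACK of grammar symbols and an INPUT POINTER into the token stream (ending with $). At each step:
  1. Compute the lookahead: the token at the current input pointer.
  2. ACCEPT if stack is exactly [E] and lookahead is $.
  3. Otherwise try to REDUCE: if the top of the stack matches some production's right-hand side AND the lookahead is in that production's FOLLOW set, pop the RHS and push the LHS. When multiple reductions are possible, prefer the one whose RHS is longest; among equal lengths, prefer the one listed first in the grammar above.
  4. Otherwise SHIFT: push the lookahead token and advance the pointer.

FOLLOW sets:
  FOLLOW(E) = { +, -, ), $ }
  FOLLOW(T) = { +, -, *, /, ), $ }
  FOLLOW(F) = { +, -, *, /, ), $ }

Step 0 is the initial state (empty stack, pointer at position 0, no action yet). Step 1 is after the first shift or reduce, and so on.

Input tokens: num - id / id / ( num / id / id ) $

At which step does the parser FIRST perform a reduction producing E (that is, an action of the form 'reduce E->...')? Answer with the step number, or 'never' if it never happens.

Answer: 4

Derivation:
Step 1: shift num. Stack=[num] ptr=1 lookahead=- remaining=[- id / id / ( num / id / id ) $]
Step 2: reduce F->num. Stack=[F] ptr=1 lookahead=- remaining=[- id / id / ( num / id / id ) $]
Step 3: reduce T->F. Stack=[T] ptr=1 lookahead=- remaining=[- id / id / ( num / id / id ) $]
Step 4: reduce E->T. Stack=[E] ptr=1 lookahead=- remaining=[- id / id / ( num / id / id ) $]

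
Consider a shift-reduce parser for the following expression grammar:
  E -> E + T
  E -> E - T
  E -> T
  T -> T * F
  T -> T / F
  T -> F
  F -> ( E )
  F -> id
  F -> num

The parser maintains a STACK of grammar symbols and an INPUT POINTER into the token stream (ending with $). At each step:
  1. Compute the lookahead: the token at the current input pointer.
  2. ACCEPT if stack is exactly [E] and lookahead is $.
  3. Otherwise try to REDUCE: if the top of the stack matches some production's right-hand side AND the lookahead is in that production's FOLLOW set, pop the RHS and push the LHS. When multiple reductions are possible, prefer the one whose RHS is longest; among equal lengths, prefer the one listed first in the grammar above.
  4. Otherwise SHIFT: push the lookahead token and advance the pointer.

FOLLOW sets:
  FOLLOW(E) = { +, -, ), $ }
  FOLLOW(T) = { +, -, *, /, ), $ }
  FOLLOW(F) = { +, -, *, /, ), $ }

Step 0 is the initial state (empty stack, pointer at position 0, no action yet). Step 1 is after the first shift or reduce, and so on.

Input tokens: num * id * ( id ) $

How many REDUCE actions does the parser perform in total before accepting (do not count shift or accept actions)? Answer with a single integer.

Answer: 10

Derivation:
Step 1: shift num. Stack=[num] ptr=1 lookahead=* remaining=[* id * ( id ) $]
Step 2: reduce F->num. Stack=[F] ptr=1 lookahead=* remaining=[* id * ( id ) $]
Step 3: reduce T->F. Stack=[T] ptr=1 lookahead=* remaining=[* id * ( id ) $]
Step 4: shift *. Stack=[T *] ptr=2 lookahead=id remaining=[id * ( id ) $]
Step 5: shift id. Stack=[T * id] ptr=3 lookahead=* remaining=[* ( id ) $]
Step 6: reduce F->id. Stack=[T * F] ptr=3 lookahead=* remaining=[* ( id ) $]
Step 7: reduce T->T * F. Stack=[T] ptr=3 lookahead=* remaining=[* ( id ) $]
Step 8: shift *. Stack=[T *] ptr=4 lookahead=( remaining=[( id ) $]
Step 9: shift (. Stack=[T * (] ptr=5 lookahead=id remaining=[id ) $]
Step 10: shift id. Stack=[T * ( id] ptr=6 lookahead=) remaining=[) $]
Step 11: reduce F->id. Stack=[T * ( F] ptr=6 lookahead=) remaining=[) $]
Step 12: reduce T->F. Stack=[T * ( T] ptr=6 lookahead=) remaining=[) $]
Step 13: reduce E->T. Stack=[T * ( E] ptr=6 lookahead=) remaining=[) $]
Step 14: shift ). Stack=[T * ( E )] ptr=7 lookahead=$ remaining=[$]
Step 15: reduce F->( E ). Stack=[T * F] ptr=7 lookahead=$ remaining=[$]
Step 16: reduce T->T * F. Stack=[T] ptr=7 lookahead=$ remaining=[$]
Step 17: reduce E->T. Stack=[E] ptr=7 lookahead=$ remaining=[$]
Step 18: accept. Stack=[E] ptr=7 lookahead=$ remaining=[$]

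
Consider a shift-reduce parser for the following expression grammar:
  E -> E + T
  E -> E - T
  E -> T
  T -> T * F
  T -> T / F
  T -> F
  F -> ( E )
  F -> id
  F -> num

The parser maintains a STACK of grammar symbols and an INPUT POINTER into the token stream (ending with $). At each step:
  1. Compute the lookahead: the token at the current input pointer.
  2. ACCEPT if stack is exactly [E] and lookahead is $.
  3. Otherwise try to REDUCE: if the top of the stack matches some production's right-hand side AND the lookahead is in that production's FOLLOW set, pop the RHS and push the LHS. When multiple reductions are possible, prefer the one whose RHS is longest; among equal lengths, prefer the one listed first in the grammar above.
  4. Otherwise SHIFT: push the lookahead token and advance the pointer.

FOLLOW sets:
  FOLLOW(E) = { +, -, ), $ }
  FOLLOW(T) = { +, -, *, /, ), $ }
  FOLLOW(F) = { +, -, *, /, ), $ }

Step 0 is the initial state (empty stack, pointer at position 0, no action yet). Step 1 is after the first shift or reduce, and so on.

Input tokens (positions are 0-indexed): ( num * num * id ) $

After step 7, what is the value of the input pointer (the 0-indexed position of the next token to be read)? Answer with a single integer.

Answer: 4

Derivation:
Step 1: shift (. Stack=[(] ptr=1 lookahead=num remaining=[num * num * id ) $]
Step 2: shift num. Stack=[( num] ptr=2 lookahead=* remaining=[* num * id ) $]
Step 3: reduce F->num. Stack=[( F] ptr=2 lookahead=* remaining=[* num * id ) $]
Step 4: reduce T->F. Stack=[( T] ptr=2 lookahead=* remaining=[* num * id ) $]
Step 5: shift *. Stack=[( T *] ptr=3 lookahead=num remaining=[num * id ) $]
Step 6: shift num. Stack=[( T * num] ptr=4 lookahead=* remaining=[* id ) $]
Step 7: reduce F->num. Stack=[( T * F] ptr=4 lookahead=* remaining=[* id ) $]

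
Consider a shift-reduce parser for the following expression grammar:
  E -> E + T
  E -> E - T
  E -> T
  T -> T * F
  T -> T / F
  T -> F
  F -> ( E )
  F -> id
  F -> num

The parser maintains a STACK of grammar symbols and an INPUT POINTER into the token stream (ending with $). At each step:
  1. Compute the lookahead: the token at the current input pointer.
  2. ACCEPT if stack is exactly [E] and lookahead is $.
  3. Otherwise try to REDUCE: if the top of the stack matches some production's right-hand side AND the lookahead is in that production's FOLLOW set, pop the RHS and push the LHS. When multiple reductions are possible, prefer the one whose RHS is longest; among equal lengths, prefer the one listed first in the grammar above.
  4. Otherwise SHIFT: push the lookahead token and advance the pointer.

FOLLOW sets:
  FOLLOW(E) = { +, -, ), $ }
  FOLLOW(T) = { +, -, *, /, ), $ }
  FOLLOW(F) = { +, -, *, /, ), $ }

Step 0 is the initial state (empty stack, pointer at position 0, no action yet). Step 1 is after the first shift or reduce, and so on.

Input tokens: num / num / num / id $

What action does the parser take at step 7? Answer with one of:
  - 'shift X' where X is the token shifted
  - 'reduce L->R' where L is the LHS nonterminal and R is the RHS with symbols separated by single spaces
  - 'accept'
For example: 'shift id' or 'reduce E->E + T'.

Answer: reduce T->T / F

Derivation:
Step 1: shift num. Stack=[num] ptr=1 lookahead=/ remaining=[/ num / num / id $]
Step 2: reduce F->num. Stack=[F] ptr=1 lookahead=/ remaining=[/ num / num / id $]
Step 3: reduce T->F. Stack=[T] ptr=1 lookahead=/ remaining=[/ num / num / id $]
Step 4: shift /. Stack=[T /] ptr=2 lookahead=num remaining=[num / num / id $]
Step 5: shift num. Stack=[T / num] ptr=3 lookahead=/ remaining=[/ num / id $]
Step 6: reduce F->num. Stack=[T / F] ptr=3 lookahead=/ remaining=[/ num / id $]
Step 7: reduce T->T / F. Stack=[T] ptr=3 lookahead=/ remaining=[/ num / id $]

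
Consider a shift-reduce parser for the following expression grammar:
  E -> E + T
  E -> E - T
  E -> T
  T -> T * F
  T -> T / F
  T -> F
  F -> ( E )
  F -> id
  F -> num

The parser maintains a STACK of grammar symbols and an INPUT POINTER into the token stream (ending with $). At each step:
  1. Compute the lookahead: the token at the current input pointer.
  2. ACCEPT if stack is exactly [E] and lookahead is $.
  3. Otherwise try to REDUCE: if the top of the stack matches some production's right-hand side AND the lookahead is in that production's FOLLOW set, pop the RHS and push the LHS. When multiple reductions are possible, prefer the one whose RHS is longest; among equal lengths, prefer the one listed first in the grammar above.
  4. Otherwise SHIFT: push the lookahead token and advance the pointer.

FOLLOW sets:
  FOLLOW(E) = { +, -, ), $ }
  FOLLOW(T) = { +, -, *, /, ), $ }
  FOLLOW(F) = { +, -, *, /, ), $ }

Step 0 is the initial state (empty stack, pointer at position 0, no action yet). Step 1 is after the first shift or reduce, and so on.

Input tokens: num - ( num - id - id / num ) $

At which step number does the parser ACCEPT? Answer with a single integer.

Answer: 29

Derivation:
Step 1: shift num. Stack=[num] ptr=1 lookahead=- remaining=[- ( num - id - id / num ) $]
Step 2: reduce F->num. Stack=[F] ptr=1 lookahead=- remaining=[- ( num - id - id / num ) $]
Step 3: reduce T->F. Stack=[T] ptr=1 lookahead=- remaining=[- ( num - id - id / num ) $]
Step 4: reduce E->T. Stack=[E] ptr=1 lookahead=- remaining=[- ( num - id - id / num ) $]
Step 5: shift -. Stack=[E -] ptr=2 lookahead=( remaining=[( num - id - id / num ) $]
Step 6: shift (. Stack=[E - (] ptr=3 lookahead=num remaining=[num - id - id / num ) $]
Step 7: shift num. Stack=[E - ( num] ptr=4 lookahead=- remaining=[- id - id / num ) $]
Step 8: reduce F->num. Stack=[E - ( F] ptr=4 lookahead=- remaining=[- id - id / num ) $]
Step 9: reduce T->F. Stack=[E - ( T] ptr=4 lookahead=- remaining=[- id - id / num ) $]
Step 10: reduce E->T. Stack=[E - ( E] ptr=4 lookahead=- remaining=[- id - id / num ) $]
Step 11: shift -. Stack=[E - ( E -] ptr=5 lookahead=id remaining=[id - id / num ) $]
Step 12: shift id. Stack=[E - ( E - id] ptr=6 lookahead=- remaining=[- id / num ) $]
Step 13: reduce F->id. Stack=[E - ( E - F] ptr=6 lookahead=- remaining=[- id / num ) $]
Step 14: reduce T->F. Stack=[E - ( E - T] ptr=6 lookahead=- remaining=[- id / num ) $]
Step 15: reduce E->E - T. Stack=[E - ( E] ptr=6 lookahead=- remaining=[- id / num ) $]
Step 16: shift -. Stack=[E - ( E -] ptr=7 lookahead=id remaining=[id / num ) $]
Step 17: shift id. Stack=[E - ( E - id] ptr=8 lookahead=/ remaining=[/ num ) $]
Step 18: reduce F->id. Stack=[E - ( E - F] ptr=8 lookahead=/ remaining=[/ num ) $]
Step 19: reduce T->F. Stack=[E - ( E - T] ptr=8 lookahead=/ remaining=[/ num ) $]
Step 20: shift /. Stack=[E - ( E - T /] ptr=9 lookahead=num remaining=[num ) $]
Step 21: shift num. Stack=[E - ( E - T / num] ptr=10 lookahead=) remaining=[) $]
Step 22: reduce F->num. Stack=[E - ( E - T / F] ptr=10 lookahead=) remaining=[) $]
Step 23: reduce T->T / F. Stack=[E - ( E - T] ptr=10 lookahead=) remaining=[) $]
Step 24: reduce E->E - T. Stack=[E - ( E] ptr=10 lookahead=) remaining=[) $]
Step 25: shift ). Stack=[E - ( E )] ptr=11 lookahead=$ remaining=[$]
Step 26: reduce F->( E ). Stack=[E - F] ptr=11 lookahead=$ remaining=[$]
Step 27: reduce T->F. Stack=[E - T] ptr=11 lookahead=$ remaining=[$]
Step 28: reduce E->E - T. Stack=[E] ptr=11 lookahead=$ remaining=[$]
Step 29: accept. Stack=[E] ptr=11 lookahead=$ remaining=[$]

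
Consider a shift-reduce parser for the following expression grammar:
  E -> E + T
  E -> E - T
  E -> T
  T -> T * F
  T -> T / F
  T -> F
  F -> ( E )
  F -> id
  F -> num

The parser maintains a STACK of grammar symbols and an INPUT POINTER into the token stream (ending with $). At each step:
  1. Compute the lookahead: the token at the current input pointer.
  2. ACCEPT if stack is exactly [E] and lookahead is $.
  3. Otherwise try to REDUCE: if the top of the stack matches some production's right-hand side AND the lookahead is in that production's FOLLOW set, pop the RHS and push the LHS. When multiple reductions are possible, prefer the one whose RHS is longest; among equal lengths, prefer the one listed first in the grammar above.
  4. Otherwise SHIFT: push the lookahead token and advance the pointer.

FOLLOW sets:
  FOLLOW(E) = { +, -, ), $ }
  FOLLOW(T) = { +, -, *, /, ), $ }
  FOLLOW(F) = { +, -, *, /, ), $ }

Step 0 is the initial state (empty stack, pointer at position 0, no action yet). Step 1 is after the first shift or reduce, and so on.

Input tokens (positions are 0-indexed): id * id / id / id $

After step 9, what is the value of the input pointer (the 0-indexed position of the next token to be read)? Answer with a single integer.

Step 1: shift id. Stack=[id] ptr=1 lookahead=* remaining=[* id / id / id $]
Step 2: reduce F->id. Stack=[F] ptr=1 lookahead=* remaining=[* id / id / id $]
Step 3: reduce T->F. Stack=[T] ptr=1 lookahead=* remaining=[* id / id / id $]
Step 4: shift *. Stack=[T *] ptr=2 lookahead=id remaining=[id / id / id $]
Step 5: shift id. Stack=[T * id] ptr=3 lookahead=/ remaining=[/ id / id $]
Step 6: reduce F->id. Stack=[T * F] ptr=3 lookahead=/ remaining=[/ id / id $]
Step 7: reduce T->T * F. Stack=[T] ptr=3 lookahead=/ remaining=[/ id / id $]
Step 8: shift /. Stack=[T /] ptr=4 lookahead=id remaining=[id / id $]
Step 9: shift id. Stack=[T / id] ptr=5 lookahead=/ remaining=[/ id $]

Answer: 5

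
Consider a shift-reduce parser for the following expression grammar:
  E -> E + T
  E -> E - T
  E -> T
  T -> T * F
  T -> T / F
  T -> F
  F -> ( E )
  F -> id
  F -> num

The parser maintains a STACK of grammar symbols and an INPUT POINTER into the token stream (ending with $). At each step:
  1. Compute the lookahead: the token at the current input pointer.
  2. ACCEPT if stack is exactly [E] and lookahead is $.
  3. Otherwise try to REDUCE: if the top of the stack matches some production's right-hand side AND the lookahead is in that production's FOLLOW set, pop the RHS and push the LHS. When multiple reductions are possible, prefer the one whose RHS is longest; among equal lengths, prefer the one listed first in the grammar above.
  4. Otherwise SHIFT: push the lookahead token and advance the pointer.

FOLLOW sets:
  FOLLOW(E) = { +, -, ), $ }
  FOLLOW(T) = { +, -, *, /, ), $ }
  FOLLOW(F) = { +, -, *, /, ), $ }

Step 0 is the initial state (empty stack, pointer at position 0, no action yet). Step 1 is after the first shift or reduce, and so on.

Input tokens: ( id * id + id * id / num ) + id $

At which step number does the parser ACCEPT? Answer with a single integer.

Step 1: shift (. Stack=[(] ptr=1 lookahead=id remaining=[id * id + id * id / num ) + id $]
Step 2: shift id. Stack=[( id] ptr=2 lookahead=* remaining=[* id + id * id / num ) + id $]
Step 3: reduce F->id. Stack=[( F] ptr=2 lookahead=* remaining=[* id + id * id / num ) + id $]
Step 4: reduce T->F. Stack=[( T] ptr=2 lookahead=* remaining=[* id + id * id / num ) + id $]
Step 5: shift *. Stack=[( T *] ptr=3 lookahead=id remaining=[id + id * id / num ) + id $]
Step 6: shift id. Stack=[( T * id] ptr=4 lookahead=+ remaining=[+ id * id / num ) + id $]
Step 7: reduce F->id. Stack=[( T * F] ptr=4 lookahead=+ remaining=[+ id * id / num ) + id $]
Step 8: reduce T->T * F. Stack=[( T] ptr=4 lookahead=+ remaining=[+ id * id / num ) + id $]
Step 9: reduce E->T. Stack=[( E] ptr=4 lookahead=+ remaining=[+ id * id / num ) + id $]
Step 10: shift +. Stack=[( E +] ptr=5 lookahead=id remaining=[id * id / num ) + id $]
Step 11: shift id. Stack=[( E + id] ptr=6 lookahead=* remaining=[* id / num ) + id $]
Step 12: reduce F->id. Stack=[( E + F] ptr=6 lookahead=* remaining=[* id / num ) + id $]
Step 13: reduce T->F. Stack=[( E + T] ptr=6 lookahead=* remaining=[* id / num ) + id $]
Step 14: shift *. Stack=[( E + T *] ptr=7 lookahead=id remaining=[id / num ) + id $]
Step 15: shift id. Stack=[( E + T * id] ptr=8 lookahead=/ remaining=[/ num ) + id $]
Step 16: reduce F->id. Stack=[( E + T * F] ptr=8 lookahead=/ remaining=[/ num ) + id $]
Step 17: reduce T->T * F. Stack=[( E + T] ptr=8 lookahead=/ remaining=[/ num ) + id $]
Step 18: shift /. Stack=[( E + T /] ptr=9 lookahead=num remaining=[num ) + id $]
Step 19: shift num. Stack=[( E + T / num] ptr=10 lookahead=) remaining=[) + id $]
Step 20: reduce F->num. Stack=[( E + T / F] ptr=10 lookahead=) remaining=[) + id $]
Step 21: reduce T->T / F. Stack=[( E + T] ptr=10 lookahead=) remaining=[) + id $]
Step 22: reduce E->E + T. Stack=[( E] ptr=10 lookahead=) remaining=[) + id $]
Step 23: shift ). Stack=[( E )] ptr=11 lookahead=+ remaining=[+ id $]
Step 24: reduce F->( E ). Stack=[F] ptr=11 lookahead=+ remaining=[+ id $]
Step 25: reduce T->F. Stack=[T] ptr=11 lookahead=+ remaining=[+ id $]
Step 26: reduce E->T. Stack=[E] ptr=11 lookahead=+ remaining=[+ id $]
Step 27: shift +. Stack=[E +] ptr=12 lookahead=id remaining=[id $]
Step 28: shift id. Stack=[E + id] ptr=13 lookahead=$ remaining=[$]
Step 29: reduce F->id. Stack=[E + F] ptr=13 lookahead=$ remaining=[$]
Step 30: reduce T->F. Stack=[E + T] ptr=13 lookahead=$ remaining=[$]
Step 31: reduce E->E + T. Stack=[E] ptr=13 lookahead=$ remaining=[$]
Step 32: accept. Stack=[E] ptr=13 lookahead=$ remaining=[$]

Answer: 32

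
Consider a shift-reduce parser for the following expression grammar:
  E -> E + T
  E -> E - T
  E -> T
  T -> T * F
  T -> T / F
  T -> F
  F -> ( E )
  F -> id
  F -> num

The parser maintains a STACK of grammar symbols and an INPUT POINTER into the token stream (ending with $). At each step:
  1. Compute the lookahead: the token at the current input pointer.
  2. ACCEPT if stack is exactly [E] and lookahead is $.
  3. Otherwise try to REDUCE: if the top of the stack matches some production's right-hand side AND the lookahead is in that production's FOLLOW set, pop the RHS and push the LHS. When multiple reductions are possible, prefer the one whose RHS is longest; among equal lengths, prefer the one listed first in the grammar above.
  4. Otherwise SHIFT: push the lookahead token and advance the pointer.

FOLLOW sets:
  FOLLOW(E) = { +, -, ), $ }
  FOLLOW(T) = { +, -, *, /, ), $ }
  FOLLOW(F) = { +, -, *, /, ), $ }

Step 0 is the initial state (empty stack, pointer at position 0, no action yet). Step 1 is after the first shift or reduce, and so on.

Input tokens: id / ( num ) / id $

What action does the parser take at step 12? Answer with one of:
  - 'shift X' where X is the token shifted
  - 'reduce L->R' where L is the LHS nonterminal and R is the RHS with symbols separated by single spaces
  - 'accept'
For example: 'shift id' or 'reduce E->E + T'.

Step 1: shift id. Stack=[id] ptr=1 lookahead=/ remaining=[/ ( num ) / id $]
Step 2: reduce F->id. Stack=[F] ptr=1 lookahead=/ remaining=[/ ( num ) / id $]
Step 3: reduce T->F. Stack=[T] ptr=1 lookahead=/ remaining=[/ ( num ) / id $]
Step 4: shift /. Stack=[T /] ptr=2 lookahead=( remaining=[( num ) / id $]
Step 5: shift (. Stack=[T / (] ptr=3 lookahead=num remaining=[num ) / id $]
Step 6: shift num. Stack=[T / ( num] ptr=4 lookahead=) remaining=[) / id $]
Step 7: reduce F->num. Stack=[T / ( F] ptr=4 lookahead=) remaining=[) / id $]
Step 8: reduce T->F. Stack=[T / ( T] ptr=4 lookahead=) remaining=[) / id $]
Step 9: reduce E->T. Stack=[T / ( E] ptr=4 lookahead=) remaining=[) / id $]
Step 10: shift ). Stack=[T / ( E )] ptr=5 lookahead=/ remaining=[/ id $]
Step 11: reduce F->( E ). Stack=[T / F] ptr=5 lookahead=/ remaining=[/ id $]
Step 12: reduce T->T / F. Stack=[T] ptr=5 lookahead=/ remaining=[/ id $]

Answer: reduce T->T / F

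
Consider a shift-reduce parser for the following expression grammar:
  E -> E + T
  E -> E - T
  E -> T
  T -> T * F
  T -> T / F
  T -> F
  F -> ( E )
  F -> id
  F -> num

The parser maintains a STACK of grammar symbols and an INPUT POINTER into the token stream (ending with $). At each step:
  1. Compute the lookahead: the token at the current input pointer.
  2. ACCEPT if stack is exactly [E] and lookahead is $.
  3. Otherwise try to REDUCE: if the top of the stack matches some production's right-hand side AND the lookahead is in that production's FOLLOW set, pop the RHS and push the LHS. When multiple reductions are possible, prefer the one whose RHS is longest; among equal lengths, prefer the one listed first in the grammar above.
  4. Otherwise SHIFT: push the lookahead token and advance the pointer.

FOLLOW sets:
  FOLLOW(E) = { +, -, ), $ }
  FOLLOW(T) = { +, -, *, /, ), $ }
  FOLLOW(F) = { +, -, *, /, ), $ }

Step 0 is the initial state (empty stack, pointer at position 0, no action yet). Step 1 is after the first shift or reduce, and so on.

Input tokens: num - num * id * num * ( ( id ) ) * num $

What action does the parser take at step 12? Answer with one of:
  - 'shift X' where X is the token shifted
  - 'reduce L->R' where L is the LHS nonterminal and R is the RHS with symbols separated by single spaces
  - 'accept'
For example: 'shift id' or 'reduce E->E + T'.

Answer: reduce T->T * F

Derivation:
Step 1: shift num. Stack=[num] ptr=1 lookahead=- remaining=[- num * id * num * ( ( id ) ) * num $]
Step 2: reduce F->num. Stack=[F] ptr=1 lookahead=- remaining=[- num * id * num * ( ( id ) ) * num $]
Step 3: reduce T->F. Stack=[T] ptr=1 lookahead=- remaining=[- num * id * num * ( ( id ) ) * num $]
Step 4: reduce E->T. Stack=[E] ptr=1 lookahead=- remaining=[- num * id * num * ( ( id ) ) * num $]
Step 5: shift -. Stack=[E -] ptr=2 lookahead=num remaining=[num * id * num * ( ( id ) ) * num $]
Step 6: shift num. Stack=[E - num] ptr=3 lookahead=* remaining=[* id * num * ( ( id ) ) * num $]
Step 7: reduce F->num. Stack=[E - F] ptr=3 lookahead=* remaining=[* id * num * ( ( id ) ) * num $]
Step 8: reduce T->F. Stack=[E - T] ptr=3 lookahead=* remaining=[* id * num * ( ( id ) ) * num $]
Step 9: shift *. Stack=[E - T *] ptr=4 lookahead=id remaining=[id * num * ( ( id ) ) * num $]
Step 10: shift id. Stack=[E - T * id] ptr=5 lookahead=* remaining=[* num * ( ( id ) ) * num $]
Step 11: reduce F->id. Stack=[E - T * F] ptr=5 lookahead=* remaining=[* num * ( ( id ) ) * num $]
Step 12: reduce T->T * F. Stack=[E - T] ptr=5 lookahead=* remaining=[* num * ( ( id ) ) * num $]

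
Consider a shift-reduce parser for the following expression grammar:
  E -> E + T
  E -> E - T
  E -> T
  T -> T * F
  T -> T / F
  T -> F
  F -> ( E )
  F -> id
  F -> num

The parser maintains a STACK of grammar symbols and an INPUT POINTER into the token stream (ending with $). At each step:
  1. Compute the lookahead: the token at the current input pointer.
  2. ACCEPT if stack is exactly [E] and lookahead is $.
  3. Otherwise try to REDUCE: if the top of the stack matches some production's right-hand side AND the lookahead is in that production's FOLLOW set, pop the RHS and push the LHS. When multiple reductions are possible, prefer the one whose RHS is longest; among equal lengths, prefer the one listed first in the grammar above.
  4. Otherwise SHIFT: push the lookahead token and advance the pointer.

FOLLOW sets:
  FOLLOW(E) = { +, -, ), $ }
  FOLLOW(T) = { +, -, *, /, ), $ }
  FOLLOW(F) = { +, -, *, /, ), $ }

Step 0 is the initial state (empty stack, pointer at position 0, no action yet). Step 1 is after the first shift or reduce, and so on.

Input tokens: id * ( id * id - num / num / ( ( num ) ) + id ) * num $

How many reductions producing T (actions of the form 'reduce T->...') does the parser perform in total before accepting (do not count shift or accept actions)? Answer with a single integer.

Step 1: shift id. Stack=[id] ptr=1 lookahead=* remaining=[* ( id * id - num / num / ( ( num ) ) + id ) * num $]
Step 2: reduce F->id. Stack=[F] ptr=1 lookahead=* remaining=[* ( id * id - num / num / ( ( num ) ) + id ) * num $]
Step 3: reduce T->F. Stack=[T] ptr=1 lookahead=* remaining=[* ( id * id - num / num / ( ( num ) ) + id ) * num $]
Step 4: shift *. Stack=[T *] ptr=2 lookahead=( remaining=[( id * id - num / num / ( ( num ) ) + id ) * num $]
Step 5: shift (. Stack=[T * (] ptr=3 lookahead=id remaining=[id * id - num / num / ( ( num ) ) + id ) * num $]
Step 6: shift id. Stack=[T * ( id] ptr=4 lookahead=* remaining=[* id - num / num / ( ( num ) ) + id ) * num $]
Step 7: reduce F->id. Stack=[T * ( F] ptr=4 lookahead=* remaining=[* id - num / num / ( ( num ) ) + id ) * num $]
Step 8: reduce T->F. Stack=[T * ( T] ptr=4 lookahead=* remaining=[* id - num / num / ( ( num ) ) + id ) * num $]
Step 9: shift *. Stack=[T * ( T *] ptr=5 lookahead=id remaining=[id - num / num / ( ( num ) ) + id ) * num $]
Step 10: shift id. Stack=[T * ( T * id] ptr=6 lookahead=- remaining=[- num / num / ( ( num ) ) + id ) * num $]
Step 11: reduce F->id. Stack=[T * ( T * F] ptr=6 lookahead=- remaining=[- num / num / ( ( num ) ) + id ) * num $]
Step 12: reduce T->T * F. Stack=[T * ( T] ptr=6 lookahead=- remaining=[- num / num / ( ( num ) ) + id ) * num $]
Step 13: reduce E->T. Stack=[T * ( E] ptr=6 lookahead=- remaining=[- num / num / ( ( num ) ) + id ) * num $]
Step 14: shift -. Stack=[T * ( E -] ptr=7 lookahead=num remaining=[num / num / ( ( num ) ) + id ) * num $]
Step 15: shift num. Stack=[T * ( E - num] ptr=8 lookahead=/ remaining=[/ num / ( ( num ) ) + id ) * num $]
Step 16: reduce F->num. Stack=[T * ( E - F] ptr=8 lookahead=/ remaining=[/ num / ( ( num ) ) + id ) * num $]
Step 17: reduce T->F. Stack=[T * ( E - T] ptr=8 lookahead=/ remaining=[/ num / ( ( num ) ) + id ) * num $]
Step 18: shift /. Stack=[T * ( E - T /] ptr=9 lookahead=num remaining=[num / ( ( num ) ) + id ) * num $]
Step 19: shift num. Stack=[T * ( E - T / num] ptr=10 lookahead=/ remaining=[/ ( ( num ) ) + id ) * num $]
Step 20: reduce F->num. Stack=[T * ( E - T / F] ptr=10 lookahead=/ remaining=[/ ( ( num ) ) + id ) * num $]
Step 21: reduce T->T / F. Stack=[T * ( E - T] ptr=10 lookahead=/ remaining=[/ ( ( num ) ) + id ) * num $]
Step 22: shift /. Stack=[T * ( E - T /] ptr=11 lookahead=( remaining=[( ( num ) ) + id ) * num $]
Step 23: shift (. Stack=[T * ( E - T / (] ptr=12 lookahead=( remaining=[( num ) ) + id ) * num $]
Step 24: shift (. Stack=[T * ( E - T / ( (] ptr=13 lookahead=num remaining=[num ) ) + id ) * num $]
Step 25: shift num. Stack=[T * ( E - T / ( ( num] ptr=14 lookahead=) remaining=[) ) + id ) * num $]
Step 26: reduce F->num. Stack=[T * ( E - T / ( ( F] ptr=14 lookahead=) remaining=[) ) + id ) * num $]
Step 27: reduce T->F. Stack=[T * ( E - T / ( ( T] ptr=14 lookahead=) remaining=[) ) + id ) * num $]
Step 28: reduce E->T. Stack=[T * ( E - T / ( ( E] ptr=14 lookahead=) remaining=[) ) + id ) * num $]
Step 29: shift ). Stack=[T * ( E - T / ( ( E )] ptr=15 lookahead=) remaining=[) + id ) * num $]
Step 30: reduce F->( E ). Stack=[T * ( E - T / ( F] ptr=15 lookahead=) remaining=[) + id ) * num $]
Step 31: reduce T->F. Stack=[T * ( E - T / ( T] ptr=15 lookahead=) remaining=[) + id ) * num $]
Step 32: reduce E->T. Stack=[T * ( E - T / ( E] ptr=15 lookahead=) remaining=[) + id ) * num $]
Step 33: shift ). Stack=[T * ( E - T / ( E )] ptr=16 lookahead=+ remaining=[+ id ) * num $]
Step 34: reduce F->( E ). Stack=[T * ( E - T / F] ptr=16 lookahead=+ remaining=[+ id ) * num $]
Step 35: reduce T->T / F. Stack=[T * ( E - T] ptr=16 lookahead=+ remaining=[+ id ) * num $]
Step 36: reduce E->E - T. Stack=[T * ( E] ptr=16 lookahead=+ remaining=[+ id ) * num $]
Step 37: shift +. Stack=[T * ( E +] ptr=17 lookahead=id remaining=[id ) * num $]
Step 38: shift id. Stack=[T * ( E + id] ptr=18 lookahead=) remaining=[) * num $]
Step 39: reduce F->id. Stack=[T * ( E + F] ptr=18 lookahead=) remaining=[) * num $]
Step 40: reduce T->F. Stack=[T * ( E + T] ptr=18 lookahead=) remaining=[) * num $]
Step 41: reduce E->E + T. Stack=[T * ( E] ptr=18 lookahead=) remaining=[) * num $]
Step 42: shift ). Stack=[T * ( E )] ptr=19 lookahead=* remaining=[* num $]
Step 43: reduce F->( E ). Stack=[T * F] ptr=19 lookahead=* remaining=[* num $]
Step 44: reduce T->T * F. Stack=[T] ptr=19 lookahead=* remaining=[* num $]
Step 45: shift *. Stack=[T *] ptr=20 lookahead=num remaining=[num $]
Step 46: shift num. Stack=[T * num] ptr=21 lookahead=$ remaining=[$]
Step 47: reduce F->num. Stack=[T * F] ptr=21 lookahead=$ remaining=[$]
Step 48: reduce T->T * F. Stack=[T] ptr=21 lookahead=$ remaining=[$]
Step 49: reduce E->T. Stack=[E] ptr=21 lookahead=$ remaining=[$]
Step 50: accept. Stack=[E] ptr=21 lookahead=$ remaining=[$]

Answer: 11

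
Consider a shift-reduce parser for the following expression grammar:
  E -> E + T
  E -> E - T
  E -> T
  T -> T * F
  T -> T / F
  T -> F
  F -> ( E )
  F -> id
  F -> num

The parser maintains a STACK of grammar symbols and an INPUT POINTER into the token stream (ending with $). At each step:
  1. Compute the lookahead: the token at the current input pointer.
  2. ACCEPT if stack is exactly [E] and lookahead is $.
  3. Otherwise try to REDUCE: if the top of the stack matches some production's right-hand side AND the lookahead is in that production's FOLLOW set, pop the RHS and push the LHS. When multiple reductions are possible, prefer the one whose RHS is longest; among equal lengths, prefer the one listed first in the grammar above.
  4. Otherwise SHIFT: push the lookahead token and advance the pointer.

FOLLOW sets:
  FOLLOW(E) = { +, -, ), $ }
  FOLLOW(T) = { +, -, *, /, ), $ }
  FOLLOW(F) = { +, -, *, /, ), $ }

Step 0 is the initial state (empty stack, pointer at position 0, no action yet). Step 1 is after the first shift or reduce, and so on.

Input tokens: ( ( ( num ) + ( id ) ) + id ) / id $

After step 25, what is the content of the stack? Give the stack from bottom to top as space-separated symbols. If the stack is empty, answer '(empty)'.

Step 1: shift (. Stack=[(] ptr=1 lookahead=( remaining=[( ( num ) + ( id ) ) + id ) / id $]
Step 2: shift (. Stack=[( (] ptr=2 lookahead=( remaining=[( num ) + ( id ) ) + id ) / id $]
Step 3: shift (. Stack=[( ( (] ptr=3 lookahead=num remaining=[num ) + ( id ) ) + id ) / id $]
Step 4: shift num. Stack=[( ( ( num] ptr=4 lookahead=) remaining=[) + ( id ) ) + id ) / id $]
Step 5: reduce F->num. Stack=[( ( ( F] ptr=4 lookahead=) remaining=[) + ( id ) ) + id ) / id $]
Step 6: reduce T->F. Stack=[( ( ( T] ptr=4 lookahead=) remaining=[) + ( id ) ) + id ) / id $]
Step 7: reduce E->T. Stack=[( ( ( E] ptr=4 lookahead=) remaining=[) + ( id ) ) + id ) / id $]
Step 8: shift ). Stack=[( ( ( E )] ptr=5 lookahead=+ remaining=[+ ( id ) ) + id ) / id $]
Step 9: reduce F->( E ). Stack=[( ( F] ptr=5 lookahead=+ remaining=[+ ( id ) ) + id ) / id $]
Step 10: reduce T->F. Stack=[( ( T] ptr=5 lookahead=+ remaining=[+ ( id ) ) + id ) / id $]
Step 11: reduce E->T. Stack=[( ( E] ptr=5 lookahead=+ remaining=[+ ( id ) ) + id ) / id $]
Step 12: shift +. Stack=[( ( E +] ptr=6 lookahead=( remaining=[( id ) ) + id ) / id $]
Step 13: shift (. Stack=[( ( E + (] ptr=7 lookahead=id remaining=[id ) ) + id ) / id $]
Step 14: shift id. Stack=[( ( E + ( id] ptr=8 lookahead=) remaining=[) ) + id ) / id $]
Step 15: reduce F->id. Stack=[( ( E + ( F] ptr=8 lookahead=) remaining=[) ) + id ) / id $]
Step 16: reduce T->F. Stack=[( ( E + ( T] ptr=8 lookahead=) remaining=[) ) + id ) / id $]
Step 17: reduce E->T. Stack=[( ( E + ( E] ptr=8 lookahead=) remaining=[) ) + id ) / id $]
Step 18: shift ). Stack=[( ( E + ( E )] ptr=9 lookahead=) remaining=[) + id ) / id $]
Step 19: reduce F->( E ). Stack=[( ( E + F] ptr=9 lookahead=) remaining=[) + id ) / id $]
Step 20: reduce T->F. Stack=[( ( E + T] ptr=9 lookahead=) remaining=[) + id ) / id $]
Step 21: reduce E->E + T. Stack=[( ( E] ptr=9 lookahead=) remaining=[) + id ) / id $]
Step 22: shift ). Stack=[( ( E )] ptr=10 lookahead=+ remaining=[+ id ) / id $]
Step 23: reduce F->( E ). Stack=[( F] ptr=10 lookahead=+ remaining=[+ id ) / id $]
Step 24: reduce T->F. Stack=[( T] ptr=10 lookahead=+ remaining=[+ id ) / id $]
Step 25: reduce E->T. Stack=[( E] ptr=10 lookahead=+ remaining=[+ id ) / id $]

Answer: ( E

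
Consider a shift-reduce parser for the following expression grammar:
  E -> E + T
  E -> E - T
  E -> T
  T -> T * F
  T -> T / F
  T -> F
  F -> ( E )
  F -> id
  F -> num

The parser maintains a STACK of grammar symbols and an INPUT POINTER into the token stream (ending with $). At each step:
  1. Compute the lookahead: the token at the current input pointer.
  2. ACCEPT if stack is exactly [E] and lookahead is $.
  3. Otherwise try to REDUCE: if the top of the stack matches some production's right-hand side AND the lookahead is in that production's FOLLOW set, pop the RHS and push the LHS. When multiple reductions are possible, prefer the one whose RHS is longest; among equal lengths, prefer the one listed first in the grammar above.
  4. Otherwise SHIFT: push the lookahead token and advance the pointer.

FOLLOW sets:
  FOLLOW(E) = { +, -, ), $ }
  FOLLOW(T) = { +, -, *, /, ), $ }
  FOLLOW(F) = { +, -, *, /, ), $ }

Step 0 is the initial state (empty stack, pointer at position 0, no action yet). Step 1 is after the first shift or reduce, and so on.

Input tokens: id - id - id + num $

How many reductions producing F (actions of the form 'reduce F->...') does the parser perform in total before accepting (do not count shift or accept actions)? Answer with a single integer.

Answer: 4

Derivation:
Step 1: shift id. Stack=[id] ptr=1 lookahead=- remaining=[- id - id + num $]
Step 2: reduce F->id. Stack=[F] ptr=1 lookahead=- remaining=[- id - id + num $]
Step 3: reduce T->F. Stack=[T] ptr=1 lookahead=- remaining=[- id - id + num $]
Step 4: reduce E->T. Stack=[E] ptr=1 lookahead=- remaining=[- id - id + num $]
Step 5: shift -. Stack=[E -] ptr=2 lookahead=id remaining=[id - id + num $]
Step 6: shift id. Stack=[E - id] ptr=3 lookahead=- remaining=[- id + num $]
Step 7: reduce F->id. Stack=[E - F] ptr=3 lookahead=- remaining=[- id + num $]
Step 8: reduce T->F. Stack=[E - T] ptr=3 lookahead=- remaining=[- id + num $]
Step 9: reduce E->E - T. Stack=[E] ptr=3 lookahead=- remaining=[- id + num $]
Step 10: shift -. Stack=[E -] ptr=4 lookahead=id remaining=[id + num $]
Step 11: shift id. Stack=[E - id] ptr=5 lookahead=+ remaining=[+ num $]
Step 12: reduce F->id. Stack=[E - F] ptr=5 lookahead=+ remaining=[+ num $]
Step 13: reduce T->F. Stack=[E - T] ptr=5 lookahead=+ remaining=[+ num $]
Step 14: reduce E->E - T. Stack=[E] ptr=5 lookahead=+ remaining=[+ num $]
Step 15: shift +. Stack=[E +] ptr=6 lookahead=num remaining=[num $]
Step 16: shift num. Stack=[E + num] ptr=7 lookahead=$ remaining=[$]
Step 17: reduce F->num. Stack=[E + F] ptr=7 lookahead=$ remaining=[$]
Step 18: reduce T->F. Stack=[E + T] ptr=7 lookahead=$ remaining=[$]
Step 19: reduce E->E + T. Stack=[E] ptr=7 lookahead=$ remaining=[$]
Step 20: accept. Stack=[E] ptr=7 lookahead=$ remaining=[$]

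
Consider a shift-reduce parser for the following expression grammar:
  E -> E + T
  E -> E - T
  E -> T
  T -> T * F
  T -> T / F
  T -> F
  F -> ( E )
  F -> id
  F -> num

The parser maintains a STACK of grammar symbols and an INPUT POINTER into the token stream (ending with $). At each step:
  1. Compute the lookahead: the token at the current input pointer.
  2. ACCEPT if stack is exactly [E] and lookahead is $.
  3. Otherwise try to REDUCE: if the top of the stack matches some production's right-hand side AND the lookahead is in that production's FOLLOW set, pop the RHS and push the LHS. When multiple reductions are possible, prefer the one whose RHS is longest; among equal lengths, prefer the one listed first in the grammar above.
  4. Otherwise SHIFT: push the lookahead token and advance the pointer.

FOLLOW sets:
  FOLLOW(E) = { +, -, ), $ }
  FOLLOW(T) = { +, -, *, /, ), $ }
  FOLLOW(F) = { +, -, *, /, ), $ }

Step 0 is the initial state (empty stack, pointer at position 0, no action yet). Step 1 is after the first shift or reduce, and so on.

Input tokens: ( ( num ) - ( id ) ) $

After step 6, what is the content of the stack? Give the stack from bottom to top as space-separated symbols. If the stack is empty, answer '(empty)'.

Answer: ( ( E

Derivation:
Step 1: shift (. Stack=[(] ptr=1 lookahead=( remaining=[( num ) - ( id ) ) $]
Step 2: shift (. Stack=[( (] ptr=2 lookahead=num remaining=[num ) - ( id ) ) $]
Step 3: shift num. Stack=[( ( num] ptr=3 lookahead=) remaining=[) - ( id ) ) $]
Step 4: reduce F->num. Stack=[( ( F] ptr=3 lookahead=) remaining=[) - ( id ) ) $]
Step 5: reduce T->F. Stack=[( ( T] ptr=3 lookahead=) remaining=[) - ( id ) ) $]
Step 6: reduce E->T. Stack=[( ( E] ptr=3 lookahead=) remaining=[) - ( id ) ) $]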